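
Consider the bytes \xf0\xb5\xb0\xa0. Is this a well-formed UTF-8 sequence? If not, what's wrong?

Leading byte 0xF0 = 11110000 → 4-byte form.
Continuation bytes 0xB5=10110101, 0xB0=10110000, 0xA0=10100000 all match 10xxxxxx.
Decoded value 0x35C20 is ≥ 0x10000 (shortest form) and not a surrogate.

valid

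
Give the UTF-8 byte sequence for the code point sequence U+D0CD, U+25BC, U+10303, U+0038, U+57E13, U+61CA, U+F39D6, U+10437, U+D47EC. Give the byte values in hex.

ED 83 8D E2 96 BC F0 90 8C 83 38 F1 97 B8 93 E6 87 8A F3 B3 A7 96 F0 90 90 B7 F3 94 9F AC

U+D0CD: 3-byte form → ED 83 8D.
U+25BC: 3-byte form → E2 96 BC.
U+10303: 4-byte form → F0 90 8C 83.
U+0038: 1-byte form → 38.
U+57E13: 4-byte form → F1 97 B8 93.
U+61CA: 3-byte form → E6 87 8A.
U+F39D6: 4-byte form → F3 B3 A7 96.
U+10437: 4-byte form → F0 90 90 B7.
U+D47EC: 4-byte form → F3 94 9F AC.
Concatenated (30 bytes): ED 83 8D E2 96 BC F0 90 8C 83 38 F1 97 B8 93 E6 87 8A F3 B3 A7 96 F0 90 90 B7 F3 94 9F AC.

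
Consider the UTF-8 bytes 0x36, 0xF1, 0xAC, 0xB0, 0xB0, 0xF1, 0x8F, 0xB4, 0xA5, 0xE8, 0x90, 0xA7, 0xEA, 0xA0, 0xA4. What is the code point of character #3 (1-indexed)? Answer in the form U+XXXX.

U+4FD25

Offset 0: leading byte 0x36 = 00110110 → 1-byte char #1 = 36.
Offset 1: leading byte 0xF1 = 11110001 → 4-byte char #2 = F1 AC B0 B0.
Offset 5: leading byte 0xF1 = 11110001 → 4-byte char #3 = F1 8F B4 A5.
Leading byte 0xF1 = 11110001 matches 11110xxx → 4-byte sequence.
Byte 1: 0xF1 = 11110001, payload 001 (3 bits).
Byte 2: 0x8F = 10001111 (10xxxxxx ✓), payload 001111.
Byte 3: 0xB4 = 10110100 (10xxxxxx ✓), payload 110100.
Byte 4: 0xA5 = 10100101 (10xxxxxx ✓), payload 100101.
Concatenate: 001001111110100100101 = 0x4FD25 (21 bits → U+4FD25).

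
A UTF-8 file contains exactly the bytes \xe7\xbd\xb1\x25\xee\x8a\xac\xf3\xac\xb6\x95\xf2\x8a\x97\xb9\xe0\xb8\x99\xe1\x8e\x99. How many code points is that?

Byte at offset 0: 0xE7 = 11100111 → 3-byte char (#1). Advance 3.
Byte at offset 3: 0x25 = 00100101 → 1-byte char (#2). Advance 1.
Byte at offset 4: 0xEE = 11101110 → 3-byte char (#3). Advance 3.
Byte at offset 7: 0xF3 = 11110011 → 4-byte char (#4). Advance 4.
Byte at offset 11: 0xF2 = 11110010 → 4-byte char (#5). Advance 4.
Byte at offset 15: 0xE0 = 11100000 → 3-byte char (#6). Advance 3.
Byte at offset 18: 0xE1 = 11100001 → 3-byte char (#7). Advance 3.
Reached end at offset 21 after 7 code points.

7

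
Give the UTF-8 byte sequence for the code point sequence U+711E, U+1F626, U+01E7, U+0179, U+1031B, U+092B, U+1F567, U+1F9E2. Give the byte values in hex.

E7 84 9E F0 9F 98 A6 C7 A7 C5 B9 F0 90 8C 9B E0 A4 AB F0 9F 95 A7 F0 9F A7 A2

U+711E: 3-byte form → E7 84 9E.
U+1F626: 4-byte form → F0 9F 98 A6.
U+01E7: 2-byte form → C7 A7.
U+0179: 2-byte form → C5 B9.
U+1031B: 4-byte form → F0 90 8C 9B.
U+092B: 3-byte form → E0 A4 AB.
U+1F567: 4-byte form → F0 9F 95 A7.
U+1F9E2: 4-byte form → F0 9F A7 A2.
Concatenated (26 bytes): E7 84 9E F0 9F 98 A6 C7 A7 C5 B9 F0 90 8C 9B E0 A4 AB F0 9F 95 A7 F0 9F A7 A2.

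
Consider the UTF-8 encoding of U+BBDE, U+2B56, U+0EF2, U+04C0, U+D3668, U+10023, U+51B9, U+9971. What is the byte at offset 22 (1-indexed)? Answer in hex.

0xB9

1-indexed offset 22 is 0-indexed offset 21.
U+BBDE → 3-byte form EB AF 9E at offsets 0–2.
U+2B56 → 3-byte form E2 AD 96 at offsets 3–5.
U+0EF2 → 3-byte form E0 BB B2 at offsets 6–8.
U+04C0 → 2-byte form D3 80 at offsets 9–10.
U+D3668 → 4-byte form F3 93 99 A8 at offsets 11–14.
U+10023 → 4-byte form F0 90 80 A3 at offsets 15–18.
U+51B9 → 3-byte form E5 86 B9 at offsets 19–21.
Offset 21 falls in char 7's range; it's byte 3 of E5 86 B9 = 0xB9.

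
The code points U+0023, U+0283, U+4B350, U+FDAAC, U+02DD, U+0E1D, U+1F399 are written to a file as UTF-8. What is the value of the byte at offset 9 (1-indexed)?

0xBD

1-indexed offset 9 is 0-indexed offset 8.
U+0023 → 1-byte form 23 at offsets 0–0.
U+0283 → 2-byte form CA 83 at offsets 1–2.
U+4B350 → 4-byte form F1 8B 8D 90 at offsets 3–6.
U+FDAAC → 4-byte form F3 BD AA AC at offsets 7–10.
Offset 8 falls in char 4's range; it's byte 2 of F3 BD AA AC = 0xBD.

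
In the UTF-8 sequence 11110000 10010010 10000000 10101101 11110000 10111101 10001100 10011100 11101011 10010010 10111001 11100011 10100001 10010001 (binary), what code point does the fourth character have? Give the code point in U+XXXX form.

Offset 0: leading byte 0xF0 = 11110000 → 4-byte char #1 = F0 92 80 AD.
Offset 4: leading byte 0xF0 = 11110000 → 4-byte char #2 = F0 BD 8C 9C.
Offset 8: leading byte 0xEB = 11101011 → 3-byte char #3 = EB 92 B9.
Offset 11: leading byte 0xE3 = 11100011 → 3-byte char #4 = E3 A1 91.
Leading byte 0xE3 = 11100011 matches 1110xxxx → 3-byte sequence.
Byte 1: 0xE3 = 11100011, payload 0011 (4 bits).
Byte 2: 0xA1 = 10100001 (10xxxxxx ✓), payload 100001.
Byte 3: 0x91 = 10010001 (10xxxxxx ✓), payload 010001.
Concatenate: 0011100001010001 = 0x3851 (16 bits → U+3851).

U+3851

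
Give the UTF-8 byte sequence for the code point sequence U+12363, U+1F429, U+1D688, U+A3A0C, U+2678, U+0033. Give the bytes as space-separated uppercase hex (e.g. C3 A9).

U+12363: 4-byte form → F0 92 8D A3.
U+1F429: 4-byte form → F0 9F 90 A9.
U+1D688: 4-byte form → F0 9D 9A 88.
U+A3A0C: 4-byte form → F2 A3 A8 8C.
U+2678: 3-byte form → E2 99 B8.
U+0033: 1-byte form → 33.
Concatenated (20 bytes): F0 92 8D A3 F0 9F 90 A9 F0 9D 9A 88 F2 A3 A8 8C E2 99 B8 33.

F0 92 8D A3 F0 9F 90 A9 F0 9D 9A 88 F2 A3 A8 8C E2 99 B8 33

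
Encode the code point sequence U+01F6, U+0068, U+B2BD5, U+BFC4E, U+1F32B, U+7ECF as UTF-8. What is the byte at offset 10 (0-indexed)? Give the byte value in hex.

0x8E

U+01F6 → 2-byte form C7 B6 at offsets 0–1.
U+0068 → 1-byte form 68 at offsets 2–2.
U+B2BD5 → 4-byte form F2 B2 AF 95 at offsets 3–6.
U+BFC4E → 4-byte form F2 BF B1 8E at offsets 7–10.
Offset 10 falls in char 4's range; it's byte 4 of F2 BF B1 8E = 0x8E.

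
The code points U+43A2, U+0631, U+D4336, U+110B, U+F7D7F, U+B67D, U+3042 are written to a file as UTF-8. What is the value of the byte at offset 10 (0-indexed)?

U+43A2 → 3-byte form E4 8E A2 at offsets 0–2.
U+0631 → 2-byte form D8 B1 at offsets 3–4.
U+D4336 → 4-byte form F3 94 8C B6 at offsets 5–8.
U+110B → 3-byte form E1 84 8B at offsets 9–11.
Offset 10 falls in char 4's range; it's byte 2 of E1 84 8B = 0x84.

0x84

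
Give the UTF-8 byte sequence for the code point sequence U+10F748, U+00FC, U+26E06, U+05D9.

U+10F748: 4-byte form → F4 8F 9D 88.
U+00FC: 2-byte form → C3 BC.
U+26E06: 4-byte form → F0 A6 B8 86.
U+05D9: 2-byte form → D7 99.
Concatenated (12 bytes): F4 8F 9D 88 C3 BC F0 A6 B8 86 D7 99.

F4 8F 9D 88 C3 BC F0 A6 B8 86 D7 99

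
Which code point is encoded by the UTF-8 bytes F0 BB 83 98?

Leading byte 0xF0 = 11110000 matches 11110xxx → 4-byte sequence.
Byte 1: 0xF0 = 11110000, payload 000 (3 bits).
Byte 2: 0xBB = 10111011 (10xxxxxx ✓), payload 111011.
Byte 3: 0x83 = 10000011 (10xxxxxx ✓), payload 000011.
Byte 4: 0x98 = 10011000 (10xxxxxx ✓), payload 011000.
Concatenate: 000111011000011011000 = 0x3B0D8 (21 bits → U+3B0D8).

U+3B0D8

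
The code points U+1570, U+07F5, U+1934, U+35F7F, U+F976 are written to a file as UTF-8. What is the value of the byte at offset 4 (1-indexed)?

1-indexed offset 4 is 0-indexed offset 3.
U+1570 → 3-byte form E1 95 B0 at offsets 0–2.
U+07F5 → 2-byte form DF B5 at offsets 3–4.
Offset 3 falls in char 2's range; it's byte 1 of DF B5 = 0xDF.

0xDF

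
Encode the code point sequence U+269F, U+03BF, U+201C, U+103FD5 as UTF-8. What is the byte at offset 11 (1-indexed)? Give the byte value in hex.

0xBF

1-indexed offset 11 is 0-indexed offset 10.
U+269F → 3-byte form E2 9A 9F at offsets 0–2.
U+03BF → 2-byte form CE BF at offsets 3–4.
U+201C → 3-byte form E2 80 9C at offsets 5–7.
U+103FD5 → 4-byte form F4 83 BF 95 at offsets 8–11.
Offset 10 falls in char 4's range; it's byte 3 of F4 83 BF 95 = 0xBF.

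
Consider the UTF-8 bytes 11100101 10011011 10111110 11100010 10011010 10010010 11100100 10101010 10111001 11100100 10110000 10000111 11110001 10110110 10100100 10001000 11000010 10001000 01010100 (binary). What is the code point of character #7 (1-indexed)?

Offset 0: leading byte 0xE5 = 11100101 → 3-byte char #1 = E5 9B BE.
Offset 3: leading byte 0xE2 = 11100010 → 3-byte char #2 = E2 9A 92.
Offset 6: leading byte 0xE4 = 11100100 → 3-byte char #3 = E4 AA B9.
Offset 9: leading byte 0xE4 = 11100100 → 3-byte char #4 = E4 B0 87.
Offset 12: leading byte 0xF1 = 11110001 → 4-byte char #5 = F1 B6 A4 88.
Offset 16: leading byte 0xC2 = 11000010 → 2-byte char #6 = C2 88.
Offset 18: leading byte 0x54 = 01010100 → 1-byte char #7 = 54.
Leading byte 0x54 = 01010100 matches 0xxxxxxx → 1-byte sequence.
Byte 1: 0x54 = 01010100, payload 1010100 (7 bits).
Concatenate: 1010100 = 0x54 (7 bits → U+0054).

U+0054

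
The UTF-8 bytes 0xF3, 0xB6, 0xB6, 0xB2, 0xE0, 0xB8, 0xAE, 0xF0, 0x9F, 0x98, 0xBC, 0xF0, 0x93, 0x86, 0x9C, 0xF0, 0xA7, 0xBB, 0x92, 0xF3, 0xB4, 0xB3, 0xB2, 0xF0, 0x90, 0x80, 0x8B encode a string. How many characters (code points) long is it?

7

Byte at offset 0: 0xF3 = 11110011 → 4-byte char (#1). Advance 4.
Byte at offset 4: 0xE0 = 11100000 → 3-byte char (#2). Advance 3.
Byte at offset 7: 0xF0 = 11110000 → 4-byte char (#3). Advance 4.
Byte at offset 11: 0xF0 = 11110000 → 4-byte char (#4). Advance 4.
Byte at offset 15: 0xF0 = 11110000 → 4-byte char (#5). Advance 4.
Byte at offset 19: 0xF3 = 11110011 → 4-byte char (#6). Advance 4.
Byte at offset 23: 0xF0 = 11110000 → 4-byte char (#7). Advance 4.
Reached end at offset 27 after 7 code points.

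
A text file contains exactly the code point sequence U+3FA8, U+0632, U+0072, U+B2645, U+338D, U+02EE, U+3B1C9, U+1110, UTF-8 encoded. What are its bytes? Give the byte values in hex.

U+3FA8: 3-byte form → E3 BE A8.
U+0632: 2-byte form → D8 B2.
U+0072: 1-byte form → 72.
U+B2645: 4-byte form → F2 B2 99 85.
U+338D: 3-byte form → E3 8E 8D.
U+02EE: 2-byte form → CB AE.
U+3B1C9: 4-byte form → F0 BB 87 89.
U+1110: 3-byte form → E1 84 90.
Concatenated (22 bytes): E3 BE A8 D8 B2 72 F2 B2 99 85 E3 8E 8D CB AE F0 BB 87 89 E1 84 90.

E3 BE A8 D8 B2 72 F2 B2 99 85 E3 8E 8D CB AE F0 BB 87 89 E1 84 90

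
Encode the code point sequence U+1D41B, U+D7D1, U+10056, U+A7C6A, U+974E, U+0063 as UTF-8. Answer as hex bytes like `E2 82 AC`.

U+1D41B: 4-byte form → F0 9D 90 9B.
U+D7D1: 3-byte form → ED 9F 91.
U+10056: 4-byte form → F0 90 81 96.
U+A7C6A: 4-byte form → F2 A7 B1 AA.
U+974E: 3-byte form → E9 9D 8E.
U+0063: 1-byte form → 63.
Concatenated (19 bytes): F0 9D 90 9B ED 9F 91 F0 90 81 96 F2 A7 B1 AA E9 9D 8E 63.

F0 9D 90 9B ED 9F 91 F0 90 81 96 F2 A7 B1 AA E9 9D 8E 63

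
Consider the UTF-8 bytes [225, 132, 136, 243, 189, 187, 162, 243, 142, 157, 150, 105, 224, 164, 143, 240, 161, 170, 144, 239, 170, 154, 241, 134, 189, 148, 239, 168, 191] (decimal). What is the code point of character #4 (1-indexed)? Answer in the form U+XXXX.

Offset 0: leading byte 0xE1 = 11100001 → 3-byte char #1 = E1 84 88.
Offset 3: leading byte 0xF3 = 11110011 → 4-byte char #2 = F3 BD BB A2.
Offset 7: leading byte 0xF3 = 11110011 → 4-byte char #3 = F3 8E 9D 96.
Offset 11: leading byte 0x69 = 01101001 → 1-byte char #4 = 69.
Leading byte 0x69 = 01101001 matches 0xxxxxxx → 1-byte sequence.
Byte 1: 0x69 = 01101001, payload 1101001 (7 bits).
Concatenate: 1101001 = 0x69 (7 bits → U+0069).

U+0069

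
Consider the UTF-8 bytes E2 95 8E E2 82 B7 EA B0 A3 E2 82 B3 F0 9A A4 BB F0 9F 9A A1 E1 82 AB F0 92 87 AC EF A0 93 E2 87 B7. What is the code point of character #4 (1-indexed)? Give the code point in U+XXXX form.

Offset 0: leading byte 0xE2 = 11100010 → 3-byte char #1 = E2 95 8E.
Offset 3: leading byte 0xE2 = 11100010 → 3-byte char #2 = E2 82 B7.
Offset 6: leading byte 0xEA = 11101010 → 3-byte char #3 = EA B0 A3.
Offset 9: leading byte 0xE2 = 11100010 → 3-byte char #4 = E2 82 B3.
Leading byte 0xE2 = 11100010 matches 1110xxxx → 3-byte sequence.
Byte 1: 0xE2 = 11100010, payload 0010 (4 bits).
Byte 2: 0x82 = 10000010 (10xxxxxx ✓), payload 000010.
Byte 3: 0xB3 = 10110011 (10xxxxxx ✓), payload 110011.
Concatenate: 0010000010110011 = 0x20B3 (16 bits → U+20B3).

U+20B3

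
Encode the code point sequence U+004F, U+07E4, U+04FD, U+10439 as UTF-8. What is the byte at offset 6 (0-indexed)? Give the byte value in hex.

U+004F → 1-byte form 4F at offsets 0–0.
U+07E4 → 2-byte form DF A4 at offsets 1–2.
U+04FD → 2-byte form D3 BD at offsets 3–4.
U+10439 → 4-byte form F0 90 90 B9 at offsets 5–8.
Offset 6 falls in char 4's range; it's byte 2 of F0 90 90 B9 = 0x90.

0x90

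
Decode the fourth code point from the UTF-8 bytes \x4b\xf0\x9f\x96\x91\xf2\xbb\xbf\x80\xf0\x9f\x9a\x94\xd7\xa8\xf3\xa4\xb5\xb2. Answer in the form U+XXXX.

Offset 0: leading byte 0x4B = 01001011 → 1-byte char #1 = 4B.
Offset 1: leading byte 0xF0 = 11110000 → 4-byte char #2 = F0 9F 96 91.
Offset 5: leading byte 0xF2 = 11110010 → 4-byte char #3 = F2 BB BF 80.
Offset 9: leading byte 0xF0 = 11110000 → 4-byte char #4 = F0 9F 9A 94.
Leading byte 0xF0 = 11110000 matches 11110xxx → 4-byte sequence.
Byte 1: 0xF0 = 11110000, payload 000 (3 bits).
Byte 2: 0x9F = 10011111 (10xxxxxx ✓), payload 011111.
Byte 3: 0x9A = 10011010 (10xxxxxx ✓), payload 011010.
Byte 4: 0x94 = 10010100 (10xxxxxx ✓), payload 010100.
Concatenate: 000011111011010010100 = 0x1F694 (21 bits → U+1F694).

U+1F694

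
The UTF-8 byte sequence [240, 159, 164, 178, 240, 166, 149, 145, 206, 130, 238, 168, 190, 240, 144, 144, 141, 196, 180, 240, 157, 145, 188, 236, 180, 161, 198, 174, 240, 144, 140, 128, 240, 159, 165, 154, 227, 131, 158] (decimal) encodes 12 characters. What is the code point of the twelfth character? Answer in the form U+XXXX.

Offset 0: leading byte 0xF0 = 11110000 → 4-byte char #1 = F0 9F A4 B2.
Offset 4: leading byte 0xF0 = 11110000 → 4-byte char #2 = F0 A6 95 91.
Offset 8: leading byte 0xCE = 11001110 → 2-byte char #3 = CE 82.
Offset 10: leading byte 0xEE = 11101110 → 3-byte char #4 = EE A8 BE.
Offset 13: leading byte 0xF0 = 11110000 → 4-byte char #5 = F0 90 90 8D.
Offset 17: leading byte 0xC4 = 11000100 → 2-byte char #6 = C4 B4.
Offset 19: leading byte 0xF0 = 11110000 → 4-byte char #7 = F0 9D 91 BC.
Offset 23: leading byte 0xEC = 11101100 → 3-byte char #8 = EC B4 A1.
Offset 26: leading byte 0xC6 = 11000110 → 2-byte char #9 = C6 AE.
Offset 28: leading byte 0xF0 = 11110000 → 4-byte char #10 = F0 90 8C 80.
Offset 32: leading byte 0xF0 = 11110000 → 4-byte char #11 = F0 9F A5 9A.
Offset 36: leading byte 0xE3 = 11100011 → 3-byte char #12 = E3 83 9E.
Leading byte 0xE3 = 11100011 matches 1110xxxx → 3-byte sequence.
Byte 1: 0xE3 = 11100011, payload 0011 (4 bits).
Byte 2: 0x83 = 10000011 (10xxxxxx ✓), payload 000011.
Byte 3: 0x9E = 10011110 (10xxxxxx ✓), payload 011110.
Concatenate: 0011000011011110 = 0x30DE (16 bits → U+30DE).

U+30DE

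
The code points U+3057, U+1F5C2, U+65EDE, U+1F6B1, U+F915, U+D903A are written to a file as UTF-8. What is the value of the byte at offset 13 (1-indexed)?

0x9F

1-indexed offset 13 is 0-indexed offset 12.
U+3057 → 3-byte form E3 81 97 at offsets 0–2.
U+1F5C2 → 4-byte form F0 9F 97 82 at offsets 3–6.
U+65EDE → 4-byte form F1 A5 BB 9E at offsets 7–10.
U+1F6B1 → 4-byte form F0 9F 9A B1 at offsets 11–14.
Offset 12 falls in char 4's range; it's byte 2 of F0 9F 9A B1 = 0x9F.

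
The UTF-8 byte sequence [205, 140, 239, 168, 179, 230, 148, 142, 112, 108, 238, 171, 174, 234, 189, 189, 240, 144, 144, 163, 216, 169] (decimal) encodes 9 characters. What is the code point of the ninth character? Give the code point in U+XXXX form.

Offset 0: leading byte 0xCD = 11001101 → 2-byte char #1 = CD 8C.
Offset 2: leading byte 0xEF = 11101111 → 3-byte char #2 = EF A8 B3.
Offset 5: leading byte 0xE6 = 11100110 → 3-byte char #3 = E6 94 8E.
Offset 8: leading byte 0x70 = 01110000 → 1-byte char #4 = 70.
Offset 9: leading byte 0x6C = 01101100 → 1-byte char #5 = 6C.
Offset 10: leading byte 0xEE = 11101110 → 3-byte char #6 = EE AB AE.
Offset 13: leading byte 0xEA = 11101010 → 3-byte char #7 = EA BD BD.
Offset 16: leading byte 0xF0 = 11110000 → 4-byte char #8 = F0 90 90 A3.
Offset 20: leading byte 0xD8 = 11011000 → 2-byte char #9 = D8 A9.
Leading byte 0xD8 = 11011000 matches 110xxxxx → 2-byte sequence.
Byte 1: 0xD8 = 11011000, payload 11000 (5 bits).
Byte 2: 0xA9 = 10101001 (10xxxxxx ✓), payload 101001.
Concatenate: 11000101001 = 0x629 (11 bits → U+0629).

U+0629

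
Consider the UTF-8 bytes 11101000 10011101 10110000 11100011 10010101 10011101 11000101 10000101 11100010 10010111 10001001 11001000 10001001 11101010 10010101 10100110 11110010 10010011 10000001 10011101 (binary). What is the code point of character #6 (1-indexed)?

U+A566

Offset 0: leading byte 0xE8 = 11101000 → 3-byte char #1 = E8 9D B0.
Offset 3: leading byte 0xE3 = 11100011 → 3-byte char #2 = E3 95 9D.
Offset 6: leading byte 0xC5 = 11000101 → 2-byte char #3 = C5 85.
Offset 8: leading byte 0xE2 = 11100010 → 3-byte char #4 = E2 97 89.
Offset 11: leading byte 0xC8 = 11001000 → 2-byte char #5 = C8 89.
Offset 13: leading byte 0xEA = 11101010 → 3-byte char #6 = EA 95 A6.
Leading byte 0xEA = 11101010 matches 1110xxxx → 3-byte sequence.
Byte 1: 0xEA = 11101010, payload 1010 (4 bits).
Byte 2: 0x95 = 10010101 (10xxxxxx ✓), payload 010101.
Byte 3: 0xA6 = 10100110 (10xxxxxx ✓), payload 100110.
Concatenate: 1010010101100110 = 0xA566 (16 bits → U+A566).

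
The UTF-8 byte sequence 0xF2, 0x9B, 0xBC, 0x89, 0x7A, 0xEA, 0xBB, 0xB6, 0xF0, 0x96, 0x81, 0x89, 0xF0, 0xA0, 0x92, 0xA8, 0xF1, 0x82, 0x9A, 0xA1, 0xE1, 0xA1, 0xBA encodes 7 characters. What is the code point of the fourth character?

U+16049

Offset 0: leading byte 0xF2 = 11110010 → 4-byte char #1 = F2 9B BC 89.
Offset 4: leading byte 0x7A = 01111010 → 1-byte char #2 = 7A.
Offset 5: leading byte 0xEA = 11101010 → 3-byte char #3 = EA BB B6.
Offset 8: leading byte 0xF0 = 11110000 → 4-byte char #4 = F0 96 81 89.
Leading byte 0xF0 = 11110000 matches 11110xxx → 4-byte sequence.
Byte 1: 0xF0 = 11110000, payload 000 (3 bits).
Byte 2: 0x96 = 10010110 (10xxxxxx ✓), payload 010110.
Byte 3: 0x81 = 10000001 (10xxxxxx ✓), payload 000001.
Byte 4: 0x89 = 10001001 (10xxxxxx ✓), payload 001001.
Concatenate: 000010110000001001001 = 0x16049 (21 bits → U+16049).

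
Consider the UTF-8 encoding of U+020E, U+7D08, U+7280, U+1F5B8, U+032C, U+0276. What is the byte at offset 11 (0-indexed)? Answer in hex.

U+020E → 2-byte form C8 8E at offsets 0–1.
U+7D08 → 3-byte form E7 B4 88 at offsets 2–4.
U+7280 → 3-byte form E7 8A 80 at offsets 5–7.
U+1F5B8 → 4-byte form F0 9F 96 B8 at offsets 8–11.
Offset 11 falls in char 4's range; it's byte 4 of F0 9F 96 B8 = 0xB8.

0xB8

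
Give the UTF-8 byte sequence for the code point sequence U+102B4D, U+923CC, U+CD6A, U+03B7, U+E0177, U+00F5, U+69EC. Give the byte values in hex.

F4 82 AD 8D F2 92 8F 8C EC B5 AA CE B7 F3 A0 85 B7 C3 B5 E6 A7 AC

U+102B4D: 4-byte form → F4 82 AD 8D.
U+923CC: 4-byte form → F2 92 8F 8C.
U+CD6A: 3-byte form → EC B5 AA.
U+03B7: 2-byte form → CE B7.
U+E0177: 4-byte form → F3 A0 85 B7.
U+00F5: 2-byte form → C3 B5.
U+69EC: 3-byte form → E6 A7 AC.
Concatenated (22 bytes): F4 82 AD 8D F2 92 8F 8C EC B5 AA CE B7 F3 A0 85 B7 C3 B5 E6 A7 AC.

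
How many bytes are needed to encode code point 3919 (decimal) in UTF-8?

3

U+0F4F = 0xF4F. UTF-8 uses 1 byte below 0x80, 2 below 0x800, 3 below 0x10000, 4 up to 0x10FFFF. 0xF4F is in U+0800–U+FFFF → 3 bytes.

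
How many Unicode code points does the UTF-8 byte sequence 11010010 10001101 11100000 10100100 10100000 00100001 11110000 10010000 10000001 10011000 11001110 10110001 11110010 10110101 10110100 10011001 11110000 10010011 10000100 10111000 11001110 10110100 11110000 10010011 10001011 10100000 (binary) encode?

9

Byte at offset 0: 0xD2 = 11010010 → 2-byte char (#1). Advance 2.
Byte at offset 2: 0xE0 = 11100000 → 3-byte char (#2). Advance 3.
Byte at offset 5: 0x21 = 00100001 → 1-byte char (#3). Advance 1.
Byte at offset 6: 0xF0 = 11110000 → 4-byte char (#4). Advance 4.
Byte at offset 10: 0xCE = 11001110 → 2-byte char (#5). Advance 2.
Byte at offset 12: 0xF2 = 11110010 → 4-byte char (#6). Advance 4.
Byte at offset 16: 0xF0 = 11110000 → 4-byte char (#7). Advance 4.
Byte at offset 20: 0xCE = 11001110 → 2-byte char (#8). Advance 2.
Byte at offset 22: 0xF0 = 11110000 → 4-byte char (#9). Advance 4.
Reached end at offset 26 after 9 code points.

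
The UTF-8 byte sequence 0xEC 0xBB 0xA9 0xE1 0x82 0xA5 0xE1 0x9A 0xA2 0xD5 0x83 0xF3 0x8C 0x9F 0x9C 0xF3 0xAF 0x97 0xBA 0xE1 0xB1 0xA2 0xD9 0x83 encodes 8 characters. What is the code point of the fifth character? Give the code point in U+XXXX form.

Offset 0: leading byte 0xEC = 11101100 → 3-byte char #1 = EC BB A9.
Offset 3: leading byte 0xE1 = 11100001 → 3-byte char #2 = E1 82 A5.
Offset 6: leading byte 0xE1 = 11100001 → 3-byte char #3 = E1 9A A2.
Offset 9: leading byte 0xD5 = 11010101 → 2-byte char #4 = D5 83.
Offset 11: leading byte 0xF3 = 11110011 → 4-byte char #5 = F3 8C 9F 9C.
Leading byte 0xF3 = 11110011 matches 11110xxx → 4-byte sequence.
Byte 1: 0xF3 = 11110011, payload 011 (3 bits).
Byte 2: 0x8C = 10001100 (10xxxxxx ✓), payload 001100.
Byte 3: 0x9F = 10011111 (10xxxxxx ✓), payload 011111.
Byte 4: 0x9C = 10011100 (10xxxxxx ✓), payload 011100.
Concatenate: 011001100011111011100 = 0xCC7DC (21 bits → U+CC7DC).

U+CC7DC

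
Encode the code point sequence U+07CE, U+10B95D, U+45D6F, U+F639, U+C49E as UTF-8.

DF 8E F4 8B A5 9D F1 85 B5 AF EF 98 B9 EC 92 9E

U+07CE: 2-byte form → DF 8E.
U+10B95D: 4-byte form → F4 8B A5 9D.
U+45D6F: 4-byte form → F1 85 B5 AF.
U+F639: 3-byte form → EF 98 B9.
U+C49E: 3-byte form → EC 92 9E.
Concatenated (16 bytes): DF 8E F4 8B A5 9D F1 85 B5 AF EF 98 B9 EC 92 9E.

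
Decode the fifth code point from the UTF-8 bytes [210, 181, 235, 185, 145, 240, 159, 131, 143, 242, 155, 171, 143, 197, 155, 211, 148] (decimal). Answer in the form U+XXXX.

U+015B

Offset 0: leading byte 0xD2 = 11010010 → 2-byte char #1 = D2 B5.
Offset 2: leading byte 0xEB = 11101011 → 3-byte char #2 = EB B9 91.
Offset 5: leading byte 0xF0 = 11110000 → 4-byte char #3 = F0 9F 83 8F.
Offset 9: leading byte 0xF2 = 11110010 → 4-byte char #4 = F2 9B AB 8F.
Offset 13: leading byte 0xC5 = 11000101 → 2-byte char #5 = C5 9B.
Leading byte 0xC5 = 11000101 matches 110xxxxx → 2-byte sequence.
Byte 1: 0xC5 = 11000101, payload 00101 (5 bits).
Byte 2: 0x9B = 10011011 (10xxxxxx ✓), payload 011011.
Concatenate: 00101011011 = 0x15B (11 bits → U+015B).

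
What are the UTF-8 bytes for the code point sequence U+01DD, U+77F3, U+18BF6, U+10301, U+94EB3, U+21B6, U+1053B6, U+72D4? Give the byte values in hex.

C7 9D E7 9F B3 F0 98 AF B6 F0 90 8C 81 F2 94 BA B3 E2 86 B6 F4 85 8E B6 E7 8B 94

U+01DD: 2-byte form → C7 9D.
U+77F3: 3-byte form → E7 9F B3.
U+18BF6: 4-byte form → F0 98 AF B6.
U+10301: 4-byte form → F0 90 8C 81.
U+94EB3: 4-byte form → F2 94 BA B3.
U+21B6: 3-byte form → E2 86 B6.
U+1053B6: 4-byte form → F4 85 8E B6.
U+72D4: 3-byte form → E7 8B 94.
Concatenated (27 bytes): C7 9D E7 9F B3 F0 98 AF B6 F0 90 8C 81 F2 94 BA B3 E2 86 B6 F4 85 8E B6 E7 8B 94.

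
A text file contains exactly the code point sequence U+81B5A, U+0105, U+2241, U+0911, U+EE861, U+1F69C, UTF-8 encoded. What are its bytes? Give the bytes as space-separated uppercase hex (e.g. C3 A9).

F2 81 AD 9A C4 85 E2 89 81 E0 A4 91 F3 AE A1 A1 F0 9F 9A 9C

U+81B5A: 4-byte form → F2 81 AD 9A.
U+0105: 2-byte form → C4 85.
U+2241: 3-byte form → E2 89 81.
U+0911: 3-byte form → E0 A4 91.
U+EE861: 4-byte form → F3 AE A1 A1.
U+1F69C: 4-byte form → F0 9F 9A 9C.
Concatenated (20 bytes): F2 81 AD 9A C4 85 E2 89 81 E0 A4 91 F3 AE A1 A1 F0 9F 9A 9C.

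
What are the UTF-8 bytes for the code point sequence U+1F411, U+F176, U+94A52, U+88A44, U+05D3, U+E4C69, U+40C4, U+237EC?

F0 9F 90 91 EF 85 B6 F2 94 A9 92 F2 88 A9 84 D7 93 F3 A4 B1 A9 E4 83 84 F0 A3 9F AC

U+1F411: 4-byte form → F0 9F 90 91.
U+F176: 3-byte form → EF 85 B6.
U+94A52: 4-byte form → F2 94 A9 92.
U+88A44: 4-byte form → F2 88 A9 84.
U+05D3: 2-byte form → D7 93.
U+E4C69: 4-byte form → F3 A4 B1 A9.
U+40C4: 3-byte form → E4 83 84.
U+237EC: 4-byte form → F0 A3 9F AC.
Concatenated (28 bytes): F0 9F 90 91 EF 85 B6 F2 94 A9 92 F2 88 A9 84 D7 93 F3 A4 B1 A9 E4 83 84 F0 A3 9F AC.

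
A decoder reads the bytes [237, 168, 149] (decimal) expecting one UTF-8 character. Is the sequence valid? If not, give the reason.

Structurally a 3-byte sequence; payload = 0xDA15.
But 0xDA15 is in U+D800–U+DFFF, the surrogate range. Surrogates are not Unicode scalar values and are forbidden in UTF-8.

invalid (encodes a surrogate (U+D800–U+DFFF))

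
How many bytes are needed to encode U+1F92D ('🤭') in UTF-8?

U+1F92D = 0x1F92D. UTF-8 uses 1 byte below 0x80, 2 below 0x800, 3 below 0x10000, 4 up to 0x10FFFF. 0x1F92D is in U+10000–U+10FFFF → 4 bytes.

4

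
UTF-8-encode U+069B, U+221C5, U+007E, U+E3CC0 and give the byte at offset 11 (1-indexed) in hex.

1-indexed offset 11 is 0-indexed offset 10.
U+069B → 2-byte form DA 9B at offsets 0–1.
U+221C5 → 4-byte form F0 A2 87 85 at offsets 2–5.
U+007E → 1-byte form 7E at offsets 6–6.
U+E3CC0 → 4-byte form F3 A3 B3 80 at offsets 7–10.
Offset 10 falls in char 4's range; it's byte 4 of F3 A3 B3 80 = 0x80.

0x80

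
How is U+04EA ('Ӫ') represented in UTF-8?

D3 AA

U+04EA = 0x4EA = 1258 decimal. In range U+0080–U+07FF → 2-byte form: 110xxxxx 10xxxxxx.
Binary (11 bits): 10011101010.
Split 5+6: 10011 | 101010.
Byte 1: 11010011 = 0xD3.
Byte 2: 10101010 = 0xAA.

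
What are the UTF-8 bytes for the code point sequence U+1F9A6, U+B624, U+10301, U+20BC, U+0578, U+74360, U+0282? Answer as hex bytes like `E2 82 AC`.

F0 9F A6 A6 EB 98 A4 F0 90 8C 81 E2 82 BC D5 B8 F1 B4 8D A0 CA 82

U+1F9A6: 4-byte form → F0 9F A6 A6.
U+B624: 3-byte form → EB 98 A4.
U+10301: 4-byte form → F0 90 8C 81.
U+20BC: 3-byte form → E2 82 BC.
U+0578: 2-byte form → D5 B8.
U+74360: 4-byte form → F1 B4 8D A0.
U+0282: 2-byte form → CA 82.
Concatenated (22 bytes): F0 9F A6 A6 EB 98 A4 F0 90 8C 81 E2 82 BC D5 B8 F1 B4 8D A0 CA 82.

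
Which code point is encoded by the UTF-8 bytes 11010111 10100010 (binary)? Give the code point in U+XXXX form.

U+05E2

Leading byte 0xD7 = 11010111 matches 110xxxxx → 2-byte sequence.
Byte 1: 0xD7 = 11010111, payload 10111 (5 bits).
Byte 2: 0xA2 = 10100010 (10xxxxxx ✓), payload 100010.
Concatenate: 10111100010 = 0x5E2 (11 bits → U+05E2).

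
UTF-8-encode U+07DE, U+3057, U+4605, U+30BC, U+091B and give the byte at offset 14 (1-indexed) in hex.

1-indexed offset 14 is 0-indexed offset 13.
U+07DE → 2-byte form DF 9E at offsets 0–1.
U+3057 → 3-byte form E3 81 97 at offsets 2–4.
U+4605 → 3-byte form E4 98 85 at offsets 5–7.
U+30BC → 3-byte form E3 82 BC at offsets 8–10.
U+091B → 3-byte form E0 A4 9B at offsets 11–13.
Offset 13 falls in char 5's range; it's byte 3 of E0 A4 9B = 0x9B.

0x9B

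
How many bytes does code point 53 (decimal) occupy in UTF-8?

1

U+0035 = 0x35. UTF-8 uses 1 byte below 0x80, 2 below 0x800, 3 below 0x10000, 4 up to 0x10FFFF. 0x35 is in U+0000–U+007F → 1 byte.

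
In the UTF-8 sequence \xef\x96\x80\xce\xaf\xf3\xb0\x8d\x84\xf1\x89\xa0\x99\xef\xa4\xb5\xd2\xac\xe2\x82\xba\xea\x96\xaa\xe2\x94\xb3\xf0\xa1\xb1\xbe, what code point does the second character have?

U+03AF

Offset 0: leading byte 0xEF = 11101111 → 3-byte char #1 = EF 96 80.
Offset 3: leading byte 0xCE = 11001110 → 2-byte char #2 = CE AF.
Leading byte 0xCE = 11001110 matches 110xxxxx → 2-byte sequence.
Byte 1: 0xCE = 11001110, payload 01110 (5 bits).
Byte 2: 0xAF = 10101111 (10xxxxxx ✓), payload 101111.
Concatenate: 01110101111 = 0x3AF (11 bits → U+03AF).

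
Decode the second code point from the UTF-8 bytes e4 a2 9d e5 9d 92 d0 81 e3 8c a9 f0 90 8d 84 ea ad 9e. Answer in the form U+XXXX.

Offset 0: leading byte 0xE4 = 11100100 → 3-byte char #1 = E4 A2 9D.
Offset 3: leading byte 0xE5 = 11100101 → 3-byte char #2 = E5 9D 92.
Leading byte 0xE5 = 11100101 matches 1110xxxx → 3-byte sequence.
Byte 1: 0xE5 = 11100101, payload 0101 (4 bits).
Byte 2: 0x9D = 10011101 (10xxxxxx ✓), payload 011101.
Byte 3: 0x92 = 10010010 (10xxxxxx ✓), payload 010010.
Concatenate: 0101011101010010 = 0x5752 (16 bits → U+5752).

U+5752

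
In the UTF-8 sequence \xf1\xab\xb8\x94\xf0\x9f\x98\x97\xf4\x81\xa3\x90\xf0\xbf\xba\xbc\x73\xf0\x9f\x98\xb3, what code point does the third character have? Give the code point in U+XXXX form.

Offset 0: leading byte 0xF1 = 11110001 → 4-byte char #1 = F1 AB B8 94.
Offset 4: leading byte 0xF0 = 11110000 → 4-byte char #2 = F0 9F 98 97.
Offset 8: leading byte 0xF4 = 11110100 → 4-byte char #3 = F4 81 A3 90.
Leading byte 0xF4 = 11110100 matches 11110xxx → 4-byte sequence.
Byte 1: 0xF4 = 11110100, payload 100 (3 bits).
Byte 2: 0x81 = 10000001 (10xxxxxx ✓), payload 000001.
Byte 3: 0xA3 = 10100011 (10xxxxxx ✓), payload 100011.
Byte 4: 0x90 = 10010000 (10xxxxxx ✓), payload 010000.
Concatenate: 100000001100011010000 = 0x1018D0 (21 bits → U+1018D0).

U+1018D0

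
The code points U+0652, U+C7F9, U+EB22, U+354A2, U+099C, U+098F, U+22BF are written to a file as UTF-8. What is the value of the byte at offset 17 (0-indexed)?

0x8F

U+0652 → 2-byte form D9 92 at offsets 0–1.
U+C7F9 → 3-byte form EC 9F B9 at offsets 2–4.
U+EB22 → 3-byte form EE AC A2 at offsets 5–7.
U+354A2 → 4-byte form F0 B5 92 A2 at offsets 8–11.
U+099C → 3-byte form E0 A6 9C at offsets 12–14.
U+098F → 3-byte form E0 A6 8F at offsets 15–17.
Offset 17 falls in char 6's range; it's byte 3 of E0 A6 8F = 0x8F.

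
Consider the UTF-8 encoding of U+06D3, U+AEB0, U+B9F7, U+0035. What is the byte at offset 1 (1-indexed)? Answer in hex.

0xDB

1-indexed offset 1 is 0-indexed offset 0.
U+06D3 → 2-byte form DB 93 at offsets 0–1.
Offset 0 falls in char 1's range; it's byte 1 of DB 93 = 0xDB.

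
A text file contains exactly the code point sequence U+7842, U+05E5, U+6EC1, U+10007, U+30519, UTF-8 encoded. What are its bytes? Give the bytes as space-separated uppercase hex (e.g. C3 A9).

E7 A1 82 D7 A5 E6 BB 81 F0 90 80 87 F0 B0 94 99

U+7842: 3-byte form → E7 A1 82.
U+05E5: 2-byte form → D7 A5.
U+6EC1: 3-byte form → E6 BB 81.
U+10007: 4-byte form → F0 90 80 87.
U+30519: 4-byte form → F0 B0 94 99.
Concatenated (16 bytes): E7 A1 82 D7 A5 E6 BB 81 F0 90 80 87 F0 B0 94 99.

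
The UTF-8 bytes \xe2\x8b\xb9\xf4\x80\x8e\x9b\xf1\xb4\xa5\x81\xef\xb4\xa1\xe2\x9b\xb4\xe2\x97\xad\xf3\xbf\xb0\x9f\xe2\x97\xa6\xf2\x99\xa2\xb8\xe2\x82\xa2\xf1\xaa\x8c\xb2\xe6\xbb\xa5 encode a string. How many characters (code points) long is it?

Byte at offset 0: 0xE2 = 11100010 → 3-byte char (#1). Advance 3.
Byte at offset 3: 0xF4 = 11110100 → 4-byte char (#2). Advance 4.
Byte at offset 7: 0xF1 = 11110001 → 4-byte char (#3). Advance 4.
Byte at offset 11: 0xEF = 11101111 → 3-byte char (#4). Advance 3.
Byte at offset 14: 0xE2 = 11100010 → 3-byte char (#5). Advance 3.
Byte at offset 17: 0xE2 = 11100010 → 3-byte char (#6). Advance 3.
Byte at offset 20: 0xF3 = 11110011 → 4-byte char (#7). Advance 4.
Byte at offset 24: 0xE2 = 11100010 → 3-byte char (#8). Advance 3.
Byte at offset 27: 0xF2 = 11110010 → 4-byte char (#9). Advance 4.
Byte at offset 31: 0xE2 = 11100010 → 3-byte char (#10). Advance 3.
Byte at offset 34: 0xF1 = 11110001 → 4-byte char (#11). Advance 4.
Byte at offset 38: 0xE6 = 11100110 → 3-byte char (#12). Advance 3.
Reached end at offset 41 after 12 code points.

12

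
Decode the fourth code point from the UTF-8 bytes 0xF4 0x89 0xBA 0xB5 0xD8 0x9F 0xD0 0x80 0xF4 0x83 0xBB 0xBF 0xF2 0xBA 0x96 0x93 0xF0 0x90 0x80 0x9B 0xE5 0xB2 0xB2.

Offset 0: leading byte 0xF4 = 11110100 → 4-byte char #1 = F4 89 BA B5.
Offset 4: leading byte 0xD8 = 11011000 → 2-byte char #2 = D8 9F.
Offset 6: leading byte 0xD0 = 11010000 → 2-byte char #3 = D0 80.
Offset 8: leading byte 0xF4 = 11110100 → 4-byte char #4 = F4 83 BB BF.
Leading byte 0xF4 = 11110100 matches 11110xxx → 4-byte sequence.
Byte 1: 0xF4 = 11110100, payload 100 (3 bits).
Byte 2: 0x83 = 10000011 (10xxxxxx ✓), payload 000011.
Byte 3: 0xBB = 10111011 (10xxxxxx ✓), payload 111011.
Byte 4: 0xBF = 10111111 (10xxxxxx ✓), payload 111111.
Concatenate: 100000011111011111111 = 0x103EFF (21 bits → U+103EFF).

U+103EFF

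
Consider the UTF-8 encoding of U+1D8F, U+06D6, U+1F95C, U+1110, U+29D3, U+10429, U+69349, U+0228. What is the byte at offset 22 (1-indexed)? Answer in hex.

0x8D

1-indexed offset 22 is 0-indexed offset 21.
U+1D8F → 3-byte form E1 B6 8F at offsets 0–2.
U+06D6 → 2-byte form DB 96 at offsets 3–4.
U+1F95C → 4-byte form F0 9F A5 9C at offsets 5–8.
U+1110 → 3-byte form E1 84 90 at offsets 9–11.
U+29D3 → 3-byte form E2 A7 93 at offsets 12–14.
U+10429 → 4-byte form F0 90 90 A9 at offsets 15–18.
U+69349 → 4-byte form F1 A9 8D 89 at offsets 19–22.
Offset 21 falls in char 7's range; it's byte 3 of F1 A9 8D 89 = 0x8D.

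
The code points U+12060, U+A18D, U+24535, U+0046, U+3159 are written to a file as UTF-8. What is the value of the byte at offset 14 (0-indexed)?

U+12060 → 4-byte form F0 92 81 A0 at offsets 0–3.
U+A18D → 3-byte form EA 86 8D at offsets 4–6.
U+24535 → 4-byte form F0 A4 94 B5 at offsets 7–10.
U+0046 → 1-byte form 46 at offsets 11–11.
U+3159 → 3-byte form E3 85 99 at offsets 12–14.
Offset 14 falls in char 5's range; it's byte 3 of E3 85 99 = 0x99.

0x99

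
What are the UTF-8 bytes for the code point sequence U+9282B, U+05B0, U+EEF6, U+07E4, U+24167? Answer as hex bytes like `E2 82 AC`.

F2 92 A0 AB D6 B0 EE BB B6 DF A4 F0 A4 85 A7

U+9282B: 4-byte form → F2 92 A0 AB.
U+05B0: 2-byte form → D6 B0.
U+EEF6: 3-byte form → EE BB B6.
U+07E4: 2-byte form → DF A4.
U+24167: 4-byte form → F0 A4 85 A7.
Concatenated (15 bytes): F2 92 A0 AB D6 B0 EE BB B6 DF A4 F0 A4 85 A7.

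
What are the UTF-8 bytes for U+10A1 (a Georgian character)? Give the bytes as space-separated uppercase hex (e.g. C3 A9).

E1 82 A1

U+10A1 = 0x10A1 = 4257 decimal. In range U+0800–U+FFFF → 3-byte form: 1110xxxx 10xxxxxx 10xxxxxx.
Binary (16 bits): 0001000010100001.
Split 4+6+6: 0001 | 000010 | 100001.
Byte 1: 11100001 = 0xE1.
Byte 2: 10000010 = 0x82.
Byte 3: 10100001 = 0xA1.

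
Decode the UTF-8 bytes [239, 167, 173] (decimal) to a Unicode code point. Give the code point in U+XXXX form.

U+F9ED

Leading byte 0xEF = 11101111 matches 1110xxxx → 3-byte sequence.
Byte 1: 0xEF = 11101111, payload 1111 (4 bits).
Byte 2: 0xA7 = 10100111 (10xxxxxx ✓), payload 100111.
Byte 3: 0xAD = 10101101 (10xxxxxx ✓), payload 101101.
Concatenate: 1111100111101101 = 0xF9ED (16 bits → U+F9ED).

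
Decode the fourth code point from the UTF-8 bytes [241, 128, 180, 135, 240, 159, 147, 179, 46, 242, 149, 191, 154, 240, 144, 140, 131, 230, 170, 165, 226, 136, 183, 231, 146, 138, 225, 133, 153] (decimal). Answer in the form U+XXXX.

U+95FDA

Offset 0: leading byte 0xF1 = 11110001 → 4-byte char #1 = F1 80 B4 87.
Offset 4: leading byte 0xF0 = 11110000 → 4-byte char #2 = F0 9F 93 B3.
Offset 8: leading byte 0x2E = 00101110 → 1-byte char #3 = 2E.
Offset 9: leading byte 0xF2 = 11110010 → 4-byte char #4 = F2 95 BF 9A.
Leading byte 0xF2 = 11110010 matches 11110xxx → 4-byte sequence.
Byte 1: 0xF2 = 11110010, payload 010 (3 bits).
Byte 2: 0x95 = 10010101 (10xxxxxx ✓), payload 010101.
Byte 3: 0xBF = 10111111 (10xxxxxx ✓), payload 111111.
Byte 4: 0x9A = 10011010 (10xxxxxx ✓), payload 011010.
Concatenate: 010010101111111011010 = 0x95FDA (21 bits → U+95FDA).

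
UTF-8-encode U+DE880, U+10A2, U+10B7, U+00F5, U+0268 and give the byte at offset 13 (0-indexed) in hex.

0xA8

U+DE880 → 4-byte form F3 9E A2 80 at offsets 0–3.
U+10A2 → 3-byte form E1 82 A2 at offsets 4–6.
U+10B7 → 3-byte form E1 82 B7 at offsets 7–9.
U+00F5 → 2-byte form C3 B5 at offsets 10–11.
U+0268 → 2-byte form C9 A8 at offsets 12–13.
Offset 13 falls in char 5's range; it's byte 2 of C9 A8 = 0xA8.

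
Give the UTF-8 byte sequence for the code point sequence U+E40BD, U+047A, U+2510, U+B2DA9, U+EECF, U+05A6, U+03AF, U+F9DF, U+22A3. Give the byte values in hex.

U+E40BD: 4-byte form → F3 A4 82 BD.
U+047A: 2-byte form → D1 BA.
U+2510: 3-byte form → E2 94 90.
U+B2DA9: 4-byte form → F2 B2 B6 A9.
U+EECF: 3-byte form → EE BB 8F.
U+05A6: 2-byte form → D6 A6.
U+03AF: 2-byte form → CE AF.
U+F9DF: 3-byte form → EF A7 9F.
U+22A3: 3-byte form → E2 8A A3.
Concatenated (26 bytes): F3 A4 82 BD D1 BA E2 94 90 F2 B2 B6 A9 EE BB 8F D6 A6 CE AF EF A7 9F E2 8A A3.

F3 A4 82 BD D1 BA E2 94 90 F2 B2 B6 A9 EE BB 8F D6 A6 CE AF EF A7 9F E2 8A A3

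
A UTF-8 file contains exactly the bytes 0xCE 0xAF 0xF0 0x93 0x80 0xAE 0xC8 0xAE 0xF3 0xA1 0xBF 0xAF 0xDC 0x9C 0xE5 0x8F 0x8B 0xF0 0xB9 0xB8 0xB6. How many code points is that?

7

Byte at offset 0: 0xCE = 11001110 → 2-byte char (#1). Advance 2.
Byte at offset 2: 0xF0 = 11110000 → 4-byte char (#2). Advance 4.
Byte at offset 6: 0xC8 = 11001000 → 2-byte char (#3). Advance 2.
Byte at offset 8: 0xF3 = 11110011 → 4-byte char (#4). Advance 4.
Byte at offset 12: 0xDC = 11011100 → 2-byte char (#5). Advance 2.
Byte at offset 14: 0xE5 = 11100101 → 3-byte char (#6). Advance 3.
Byte at offset 17: 0xF0 = 11110000 → 4-byte char (#7). Advance 4.
Reached end at offset 21 after 7 code points.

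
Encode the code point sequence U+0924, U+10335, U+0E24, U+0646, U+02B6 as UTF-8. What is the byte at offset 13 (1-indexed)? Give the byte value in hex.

0xCA

1-indexed offset 13 is 0-indexed offset 12.
U+0924 → 3-byte form E0 A4 A4 at offsets 0–2.
U+10335 → 4-byte form F0 90 8C B5 at offsets 3–6.
U+0E24 → 3-byte form E0 B8 A4 at offsets 7–9.
U+0646 → 2-byte form D9 86 at offsets 10–11.
U+02B6 → 2-byte form CA B6 at offsets 12–13.
Offset 12 falls in char 5's range; it's byte 1 of CA B6 = 0xCA.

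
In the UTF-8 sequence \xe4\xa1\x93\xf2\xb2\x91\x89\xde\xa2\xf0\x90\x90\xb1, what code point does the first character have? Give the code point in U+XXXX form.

Offset 0: leading byte 0xE4 = 11100100 → 3-byte char #1 = E4 A1 93.
Leading byte 0xE4 = 11100100 matches 1110xxxx → 3-byte sequence.
Byte 1: 0xE4 = 11100100, payload 0100 (4 bits).
Byte 2: 0xA1 = 10100001 (10xxxxxx ✓), payload 100001.
Byte 3: 0x93 = 10010011 (10xxxxxx ✓), payload 010011.
Concatenate: 0100100001010011 = 0x4853 (16 bits → U+4853).

U+4853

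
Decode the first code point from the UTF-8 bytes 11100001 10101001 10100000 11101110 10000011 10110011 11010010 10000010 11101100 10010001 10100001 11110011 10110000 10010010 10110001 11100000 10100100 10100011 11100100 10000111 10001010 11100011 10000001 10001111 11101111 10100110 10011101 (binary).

U+1A60

Offset 0: leading byte 0xE1 = 11100001 → 3-byte char #1 = E1 A9 A0.
Leading byte 0xE1 = 11100001 matches 1110xxxx → 3-byte sequence.
Byte 1: 0xE1 = 11100001, payload 0001 (4 bits).
Byte 2: 0xA9 = 10101001 (10xxxxxx ✓), payload 101001.
Byte 3: 0xA0 = 10100000 (10xxxxxx ✓), payload 100000.
Concatenate: 0001101001100000 = 0x1A60 (16 bits → U+1A60).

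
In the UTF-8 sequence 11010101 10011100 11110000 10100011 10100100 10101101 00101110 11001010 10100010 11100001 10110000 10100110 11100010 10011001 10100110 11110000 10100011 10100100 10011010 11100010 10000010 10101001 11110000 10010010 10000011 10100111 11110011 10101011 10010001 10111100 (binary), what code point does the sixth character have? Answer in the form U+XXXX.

U+2666

Offset 0: leading byte 0xD5 = 11010101 → 2-byte char #1 = D5 9C.
Offset 2: leading byte 0xF0 = 11110000 → 4-byte char #2 = F0 A3 A4 AD.
Offset 6: leading byte 0x2E = 00101110 → 1-byte char #3 = 2E.
Offset 7: leading byte 0xCA = 11001010 → 2-byte char #4 = CA A2.
Offset 9: leading byte 0xE1 = 11100001 → 3-byte char #5 = E1 B0 A6.
Offset 12: leading byte 0xE2 = 11100010 → 3-byte char #6 = E2 99 A6.
Leading byte 0xE2 = 11100010 matches 1110xxxx → 3-byte sequence.
Byte 1: 0xE2 = 11100010, payload 0010 (4 bits).
Byte 2: 0x99 = 10011001 (10xxxxxx ✓), payload 011001.
Byte 3: 0xA6 = 10100110 (10xxxxxx ✓), payload 100110.
Concatenate: 0010011001100110 = 0x2666 (16 bits → U+2666).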